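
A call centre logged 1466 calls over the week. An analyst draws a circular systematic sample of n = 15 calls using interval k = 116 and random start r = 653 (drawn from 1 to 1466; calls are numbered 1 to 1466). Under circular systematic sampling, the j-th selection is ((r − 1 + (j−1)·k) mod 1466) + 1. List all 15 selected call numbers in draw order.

653, 769, 885, 1001, 1117, 1233, 1349, 1465, 115, 231, 347, 463, 579, 695, 811

Selection 1: 653
Selection 2: 653 + 116 = 769
Selection 3: 769 + 116 = 885
Selection 4: 885 + 116 = 1001
Selection 5: 1001 + 116 = 1117
Selection 6: 1117 + 116 = 1233
Selection 7: 1233 + 116 = 1349
Selection 8: 1349 + 116 = 1465
Selection 9: 1465 + 116 = 1581 → 1581 − 1466 = 115
Selection 10: 115 + 116 = 231
Selection 11: 231 + 116 = 347
Selection 12: 347 + 116 = 463
Selection 13: 463 + 116 = 579
Selection 14: 579 + 116 = 695
Selection 15: 695 + 116 = 811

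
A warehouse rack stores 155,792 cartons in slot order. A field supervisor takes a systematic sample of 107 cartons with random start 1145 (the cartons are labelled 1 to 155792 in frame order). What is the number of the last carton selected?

k = 155792/107 = 1456
107th selection = r + (107−1)·k = 1145 + 106×1456 = 1145 + 154336 = 155481

155481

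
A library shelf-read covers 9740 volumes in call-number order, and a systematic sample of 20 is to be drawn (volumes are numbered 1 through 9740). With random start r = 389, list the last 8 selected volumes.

k = N/n = 9740/20 = 487
13th selection = 389 + 12×487 = 6233
14th: 6233 + 487 = 6720
15th: 6720 + 487 = 7207
16th: 7207 + 487 = 7694
17th: 7694 + 487 = 8181
18th: 8181 + 487 = 8668
19th: 8668 + 487 = 9155
20th: 9155 + 487 = 9642

6233, 6720, 7207, 7694, 8181, 8668, 9155, 9642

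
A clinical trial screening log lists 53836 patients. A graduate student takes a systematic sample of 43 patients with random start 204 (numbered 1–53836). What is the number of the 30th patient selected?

k = 53836/43 = 1252
30th selection = r + (30−1)·k = 204 + 29×1252 = 204 + 36308 = 36512

36512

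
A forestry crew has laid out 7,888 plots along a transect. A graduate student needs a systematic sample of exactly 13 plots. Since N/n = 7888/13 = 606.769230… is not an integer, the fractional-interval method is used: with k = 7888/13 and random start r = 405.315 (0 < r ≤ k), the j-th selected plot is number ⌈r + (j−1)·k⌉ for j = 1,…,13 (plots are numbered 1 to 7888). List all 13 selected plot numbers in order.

406, 1013, 1619, 2226, 2833, 3440, 4046, 4653, 5260, 5867, 6474, 7080, 7687

j=1: r + 0k = 405.315 → ⌈·⌉ = 406
j=2: r + 1k = 1012.084230… → ⌈·⌉ = 1013
j=3: r + 2k = 1618.853461… → ⌈·⌉ = 1619
j=4: r + 3k = 2225.622692… → ⌈·⌉ = 2226
j=5: r + 4k = 2832.391923… → ⌈·⌉ = 2833
j=6: r + 5k = 3439.161153… → ⌈·⌉ = 3440
j=7: r + 6k = 4045.930384… → ⌈·⌉ = 4046
j=8: r + 7k = 4652.699615… → ⌈·⌉ = 4653
j=9: r + 8k = 5259.468846… → ⌈·⌉ = 5260
j=10: r + 9k = 5866.238076… → ⌈·⌉ = 5867
j=11: r + 10k = 6473.007307… → ⌈·⌉ = 6474
j=12: r + 11k = 7079.776538… → ⌈·⌉ = 7080
j=13: r + 12k = 7686.545769… → ⌈·⌉ = 7687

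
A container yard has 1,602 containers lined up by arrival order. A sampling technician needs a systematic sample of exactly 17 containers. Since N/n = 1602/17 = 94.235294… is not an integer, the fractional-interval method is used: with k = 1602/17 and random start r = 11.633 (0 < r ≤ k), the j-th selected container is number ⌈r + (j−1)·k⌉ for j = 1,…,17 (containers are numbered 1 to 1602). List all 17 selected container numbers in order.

j=1: r + 0k = 11.633 → ⌈·⌉ = 12
j=2: r + 1k = 105.868294… → ⌈·⌉ = 106
j=3: r + 2k = 200.103588… → ⌈·⌉ = 201
j=4: r + 3k = 294.338882… → ⌈·⌉ = 295
j=5: r + 4k = 388.574176… → ⌈·⌉ = 389
j=6: r + 5k = 482.809470… → ⌈·⌉ = 483
j=7: r + 6k = 577.044764… → ⌈·⌉ = 578
j=8: r + 7k = 671.280058… → ⌈·⌉ = 672
j=9: r + 8k = 765.515352… → ⌈·⌉ = 766
j=10: r + 9k = 859.750647… → ⌈·⌉ = 860
j=11: r + 10k = 953.985941… → ⌈·⌉ = 954
j=12: r + 11k = 1048.221235… → ⌈·⌉ = 1049
j=13: r + 12k = 1142.456529… → ⌈·⌉ = 1143
j=14: r + 13k = 1236.691823… → ⌈·⌉ = 1237
j=15: r + 14k = 1330.927117… → ⌈·⌉ = 1331
j=16: r + 15k = 1425.162411… → ⌈·⌉ = 1426
j=17: r + 16k = 1519.397705… → ⌈·⌉ = 1520

12, 106, 201, 295, 389, 483, 578, 672, 766, 860, 954, 1049, 1143, 1237, 1331, 1426, 1520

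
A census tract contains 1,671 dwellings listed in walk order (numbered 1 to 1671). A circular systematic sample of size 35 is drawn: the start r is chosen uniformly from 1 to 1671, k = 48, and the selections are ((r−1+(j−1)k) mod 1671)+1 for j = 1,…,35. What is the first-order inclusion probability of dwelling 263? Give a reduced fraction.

For each position j, as r ranges over 1…1671 the j-th selection hits every dwelling exactly once, so dwelling 263 is selected for exactly 35 of the 1671 starts.
Inclusion probability = 35/1671.

35/1671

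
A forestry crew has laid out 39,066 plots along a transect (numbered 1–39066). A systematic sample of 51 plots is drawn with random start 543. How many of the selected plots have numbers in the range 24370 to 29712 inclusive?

7

k = 39066/51 = 766
First selection ≥ 24370: 543 + ⌈(24370−543)/766⌉·766 = 543 + 32×766 = 25055
Last selection ≤ 29712: 543 + ⌊(29712−543)/766⌋·766 = 543 + 38×766 = 29651
Count = 38 − 32 + 1 = 7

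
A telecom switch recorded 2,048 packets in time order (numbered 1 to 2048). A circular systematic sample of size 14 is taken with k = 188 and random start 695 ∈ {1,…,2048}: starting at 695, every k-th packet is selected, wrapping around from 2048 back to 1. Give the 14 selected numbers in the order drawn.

Selection 1: 695
Selection 2: 695 + 188 = 883
Selection 3: 883 + 188 = 1071
Selection 4: 1071 + 188 = 1259
Selection 5: 1259 + 188 = 1447
Selection 6: 1447 + 188 = 1635
Selection 7: 1635 + 188 = 1823
Selection 8: 1823 + 188 = 2011
Selection 9: 2011 + 188 = 2199 → 2199 − 2048 = 151
Selection 10: 151 + 188 = 339
Selection 11: 339 + 188 = 527
Selection 12: 527 + 188 = 715
Selection 13: 715 + 188 = 903
Selection 14: 903 + 188 = 1091

695, 883, 1071, 1259, 1447, 1635, 1823, 2011, 151, 339, 527, 715, 903, 1091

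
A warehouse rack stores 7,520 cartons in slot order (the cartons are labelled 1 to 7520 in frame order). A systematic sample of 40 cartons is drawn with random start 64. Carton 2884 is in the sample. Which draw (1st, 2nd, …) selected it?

16

k = 7520/40 = 188
position = (2884 − 64)/188 + 1 = 2820/188 + 1 = 15 + 1 = 16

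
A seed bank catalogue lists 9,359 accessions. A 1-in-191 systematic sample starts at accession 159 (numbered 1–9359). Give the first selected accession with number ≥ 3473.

3597

k = 191
Steps past start: ⌈(3473 − 159)/191⌉ = ⌈3314/191⌉ = 18
Selected accession: 159 + 18×191 = 3597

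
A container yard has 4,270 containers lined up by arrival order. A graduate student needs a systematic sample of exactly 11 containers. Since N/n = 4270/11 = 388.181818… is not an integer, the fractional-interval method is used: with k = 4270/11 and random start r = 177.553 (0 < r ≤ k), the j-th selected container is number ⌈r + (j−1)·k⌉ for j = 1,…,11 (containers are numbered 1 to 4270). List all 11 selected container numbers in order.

178, 566, 954, 1343, 1731, 2119, 2507, 2895, 3284, 3672, 4060

j=1: r + 0k = 177.553 → ⌈·⌉ = 178
j=2: r + 1k = 565.734818… → ⌈·⌉ = 566
j=3: r + 2k = 953.916636… → ⌈·⌉ = 954
j=4: r + 3k = 1342.098454… → ⌈·⌉ = 1343
j=5: r + 4k = 1730.280272… → ⌈·⌉ = 1731
j=6: r + 5k = 2118.462090… → ⌈·⌉ = 2119
j=7: r + 6k = 2506.643909… → ⌈·⌉ = 2507
j=8: r + 7k = 2894.825727… → ⌈·⌉ = 2895
j=9: r + 8k = 3283.007545… → ⌈·⌉ = 3284
j=10: r + 9k = 3671.189363… → ⌈·⌉ = 3672
j=11: r + 10k = 4059.371181… → ⌈·⌉ = 4060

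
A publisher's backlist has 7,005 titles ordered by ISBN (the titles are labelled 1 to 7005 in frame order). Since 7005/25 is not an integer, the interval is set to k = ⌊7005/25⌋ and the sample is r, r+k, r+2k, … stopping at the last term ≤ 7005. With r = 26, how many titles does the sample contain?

k = ⌊7005/25⌋ = 280
Achieved size = ⌊(7005 − 26)/280⌋ + 1 = ⌊6979/280⌋ + 1 = 24 + 1 = 25
(last selection: 26 + 24×280 = 6746 ≤ 7005; next would be 7026 > 7005)

25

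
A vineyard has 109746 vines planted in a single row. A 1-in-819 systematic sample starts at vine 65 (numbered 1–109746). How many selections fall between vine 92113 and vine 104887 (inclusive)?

15

k = 819
First selection ≥ 92113: 65 + ⌈(92113−65)/819⌉·819 = 65 + 113×819 = 92612
Last selection ≤ 104887: 65 + ⌊(104887−65)/819⌋·819 = 65 + 127×819 = 104078
Count = 127 − 113 + 1 = 15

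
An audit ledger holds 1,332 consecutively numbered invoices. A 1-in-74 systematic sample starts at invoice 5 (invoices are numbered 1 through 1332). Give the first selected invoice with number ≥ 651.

k = 74
Steps past start: ⌈(651 − 5)/74⌉ = ⌈646/74⌉ = 9
Selected invoice: 5 + 9×74 = 671

671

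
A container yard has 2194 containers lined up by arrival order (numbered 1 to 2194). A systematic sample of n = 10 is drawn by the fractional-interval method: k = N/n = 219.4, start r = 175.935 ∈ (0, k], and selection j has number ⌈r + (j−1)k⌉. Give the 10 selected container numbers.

j=1: r + 0k = 175.935 → ⌈·⌉ = 176
j=2: r + 1k = 395.335 → ⌈·⌉ = 396
j=3: r + 2k = 614.735 → ⌈·⌉ = 615
j=4: r + 3k = 834.135 → ⌈·⌉ = 835
j=5: r + 4k = 1053.535 → ⌈·⌉ = 1054
j=6: r + 5k = 1272.935 → ⌈·⌉ = 1273
j=7: r + 6k = 1492.335 → ⌈·⌉ = 1493
j=8: r + 7k = 1711.735 → ⌈·⌉ = 1712
j=9: r + 8k = 1931.135 → ⌈·⌉ = 1932
j=10: r + 9k = 2150.535 → ⌈·⌉ = 2151

176, 396, 615, 835, 1054, 1273, 1493, 1712, 1932, 2151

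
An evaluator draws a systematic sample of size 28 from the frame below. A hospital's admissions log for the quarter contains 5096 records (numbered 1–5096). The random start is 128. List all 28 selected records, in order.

k = N/n = 5096/28 = 182
record 1: 128
record 2: 128 + 182 = 310
record 3: 310 + 182 = 492
record 4: 492 + 182 = 674
record 5: 674 + 182 = 856
record 6: 856 + 182 = 1038
record 7: 1038 + 182 = 1220
record 8: 1220 + 182 = 1402
record 9: 1402 + 182 = 1584
record 10: 1584 + 182 = 1766
record 11: 1766 + 182 = 1948
record 12: 1948 + 182 = 2130
record 13: 2130 + 182 = 2312
record 14: 2312 + 182 = 2494
record 15: 2494 + 182 = 2676
record 16: 2676 + 182 = 2858
record 17: 2858 + 182 = 3040
record 18: 3040 + 182 = 3222
record 19: 3222 + 182 = 3404
record 20: 3404 + 182 = 3586
record 21: 3586 + 182 = 3768
record 22: 3768 + 182 = 3950
record 23: 3950 + 182 = 4132
record 24: 4132 + 182 = 4314
record 25: 4314 + 182 = 4496
record 26: 4496 + 182 = 4678
record 27: 4678 + 182 = 4860
record 28: 4860 + 182 = 5042

128, 310, 492, 674, 856, 1038, 1220, 1402, 1584, 1766, 1948, 2130, 2312, 2494, 2676, 2858, 3040, 3222, 3404, 3586, 3768, 3950, 4132, 4314, 4496, 4678, 4860, 5042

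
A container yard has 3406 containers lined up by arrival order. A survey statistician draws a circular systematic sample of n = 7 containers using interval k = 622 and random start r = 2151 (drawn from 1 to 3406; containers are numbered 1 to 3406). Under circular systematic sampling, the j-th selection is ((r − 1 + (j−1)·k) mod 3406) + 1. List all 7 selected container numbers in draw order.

Selection 1: 2151
Selection 2: 2151 + 622 = 2773
Selection 3: 2773 + 622 = 3395
Selection 4: 3395 + 622 = 4017 → 4017 − 3406 = 611
Selection 5: 611 + 622 = 1233
Selection 6: 1233 + 622 = 1855
Selection 7: 1855 + 622 = 2477

2151, 2773, 3395, 611, 1233, 1855, 2477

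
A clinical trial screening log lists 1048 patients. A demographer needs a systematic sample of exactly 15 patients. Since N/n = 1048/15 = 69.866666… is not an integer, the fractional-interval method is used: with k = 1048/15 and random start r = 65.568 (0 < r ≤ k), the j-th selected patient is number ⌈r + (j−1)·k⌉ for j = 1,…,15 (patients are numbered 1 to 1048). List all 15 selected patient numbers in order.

j=1: r + 0k = 65.568 → ⌈·⌉ = 66
j=2: r + 1k = 135.434666… → ⌈·⌉ = 136
j=3: r + 2k = 205.301333… → ⌈·⌉ = 206
j=4: r + 3k = 275.168 → ⌈·⌉ = 276
j=5: r + 4k = 345.034666… → ⌈·⌉ = 346
j=6: r + 5k = 414.901333… → ⌈·⌉ = 415
j=7: r + 6k = 484.768 → ⌈·⌉ = 485
j=8: r + 7k = 554.634666… → ⌈·⌉ = 555
j=9: r + 8k = 624.501333… → ⌈·⌉ = 625
j=10: r + 9k = 694.368 → ⌈·⌉ = 695
j=11: r + 10k = 764.234666… → ⌈·⌉ = 765
j=12: r + 11k = 834.101333… → ⌈·⌉ = 835
j=13: r + 12k = 903.968 → ⌈·⌉ = 904
j=14: r + 13k = 973.834666… → ⌈·⌉ = 974
j=15: r + 14k = 1043.701333… → ⌈·⌉ = 1044

66, 136, 206, 276, 346, 415, 485, 555, 625, 695, 765, 835, 904, 974, 1044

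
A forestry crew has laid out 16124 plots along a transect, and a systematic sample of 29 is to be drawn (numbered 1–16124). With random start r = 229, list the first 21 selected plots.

229, 785, 1341, 1897, 2453, 3009, 3565, 4121, 4677, 5233, 5789, 6345, 6901, 7457, 8013, 8569, 9125, 9681, 10237, 10793, 11349

k = N/n = 16124/29 = 556
plot 1: 229
plot 2: 229 + 556 = 785
plot 3: 785 + 556 = 1341
plot 4: 1341 + 556 = 1897
plot 5: 1897 + 556 = 2453
plot 6: 2453 + 556 = 3009
plot 7: 3009 + 556 = 3565
plot 8: 3565 + 556 = 4121
plot 9: 4121 + 556 = 4677
plot 10: 4677 + 556 = 5233
plot 11: 5233 + 556 = 5789
plot 12: 5789 + 556 = 6345
plot 13: 6345 + 556 = 6901
plot 14: 6901 + 556 = 7457
plot 15: 7457 + 556 = 8013
plot 16: 8013 + 556 = 8569
plot 17: 8569 + 556 = 9125
plot 18: 9125 + 556 = 9681
plot 19: 9681 + 556 = 10237
plot 20: 10237 + 556 = 10793
plot 21: 10793 + 556 = 11349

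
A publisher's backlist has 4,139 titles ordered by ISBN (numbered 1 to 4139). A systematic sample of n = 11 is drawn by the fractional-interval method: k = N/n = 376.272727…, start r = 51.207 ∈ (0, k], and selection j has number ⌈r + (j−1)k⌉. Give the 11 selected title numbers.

52, 428, 804, 1181, 1557, 1933, 2309, 2686, 3062, 3438, 3814

j=1: r + 0k = 51.207 → ⌈·⌉ = 52
j=2: r + 1k = 427.479727… → ⌈·⌉ = 428
j=3: r + 2k = 803.752454… → ⌈·⌉ = 804
j=4: r + 3k = 1180.025181… → ⌈·⌉ = 1181
j=5: r + 4k = 1556.297909… → ⌈·⌉ = 1557
j=6: r + 5k = 1932.570636… → ⌈·⌉ = 1933
j=7: r + 6k = 2308.843363… → ⌈·⌉ = 2309
j=8: r + 7k = 2685.116090… → ⌈·⌉ = 2686
j=9: r + 8k = 3061.388818… → ⌈·⌉ = 3062
j=10: r + 9k = 3437.661545… → ⌈·⌉ = 3438
j=11: r + 10k = 3813.934272… → ⌈·⌉ = 3814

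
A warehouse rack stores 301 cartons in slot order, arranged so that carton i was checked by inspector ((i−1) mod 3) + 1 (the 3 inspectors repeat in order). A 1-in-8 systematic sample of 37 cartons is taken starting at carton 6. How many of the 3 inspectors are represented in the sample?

3

Consecutive selections differ by k = 8, so their inspector numbers differ by 8 mod 3 = 2.
gcd(8, 3) = 1, so the sample visits 3/1 = 3 distinct residues mod 3.
Start 6 is inspector 3; the inspectors hit are 1, 2, 3.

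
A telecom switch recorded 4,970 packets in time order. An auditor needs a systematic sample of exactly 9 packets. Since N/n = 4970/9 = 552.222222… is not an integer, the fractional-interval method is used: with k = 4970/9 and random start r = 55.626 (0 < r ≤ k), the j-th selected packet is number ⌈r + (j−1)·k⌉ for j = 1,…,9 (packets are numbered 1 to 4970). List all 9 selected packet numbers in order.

j=1: r + 0k = 55.626 → ⌈·⌉ = 56
j=2: r + 1k = 607.848222… → ⌈·⌉ = 608
j=3: r + 2k = 1160.070444… → ⌈·⌉ = 1161
j=4: r + 3k = 1712.292666… → ⌈·⌉ = 1713
j=5: r + 4k = 2264.514888… → ⌈·⌉ = 2265
j=6: r + 5k = 2816.737111… → ⌈·⌉ = 2817
j=7: r + 6k = 3368.959333… → ⌈·⌉ = 3369
j=8: r + 7k = 3921.181555… → ⌈·⌉ = 3922
j=9: r + 8k = 4473.403777… → ⌈·⌉ = 4474

56, 608, 1161, 1713, 2265, 2817, 3369, 3922, 4474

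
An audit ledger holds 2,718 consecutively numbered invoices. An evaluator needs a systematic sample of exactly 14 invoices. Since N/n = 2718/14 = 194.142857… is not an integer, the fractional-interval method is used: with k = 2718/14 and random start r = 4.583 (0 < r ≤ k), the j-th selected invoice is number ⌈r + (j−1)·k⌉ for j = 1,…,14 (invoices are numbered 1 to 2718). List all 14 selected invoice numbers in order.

j=1: r + 0k = 4.583 → ⌈·⌉ = 5
j=2: r + 1k = 198.725857… → ⌈·⌉ = 199
j=3: r + 2k = 392.868714… → ⌈·⌉ = 393
j=4: r + 3k = 587.011571… → ⌈·⌉ = 588
j=5: r + 4k = 781.154428… → ⌈·⌉ = 782
j=6: r + 5k = 975.297285… → ⌈·⌉ = 976
j=7: r + 6k = 1169.440142… → ⌈·⌉ = 1170
j=8: r + 7k = 1363.583 → ⌈·⌉ = 1364
j=9: r + 8k = 1557.725857… → ⌈·⌉ = 1558
j=10: r + 9k = 1751.868714… → ⌈·⌉ = 1752
j=11: r + 10k = 1946.011571… → ⌈·⌉ = 1947
j=12: r + 11k = 2140.154428… → ⌈·⌉ = 2141
j=13: r + 12k = 2334.297285… → ⌈·⌉ = 2335
j=14: r + 13k = 2528.440142… → ⌈·⌉ = 2529

5, 199, 393, 588, 782, 976, 1170, 1364, 1558, 1752, 1947, 2141, 2335, 2529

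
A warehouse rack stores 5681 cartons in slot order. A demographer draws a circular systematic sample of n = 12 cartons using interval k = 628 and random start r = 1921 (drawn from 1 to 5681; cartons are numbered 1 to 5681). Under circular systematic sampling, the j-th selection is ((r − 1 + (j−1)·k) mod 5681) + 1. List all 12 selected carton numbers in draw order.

Selection 1: 1921
Selection 2: 1921 + 628 = 2549
Selection 3: 2549 + 628 = 3177
Selection 4: 3177 + 628 = 3805
Selection 5: 3805 + 628 = 4433
Selection 6: 4433 + 628 = 5061
Selection 7: 5061 + 628 = 5689 → 5689 − 5681 = 8
Selection 8: 8 + 628 = 636
Selection 9: 636 + 628 = 1264
Selection 10: 1264 + 628 = 1892
Selection 11: 1892 + 628 = 2520
Selection 12: 2520 + 628 = 3148

1921, 2549, 3177, 3805, 4433, 5061, 8, 636, 1264, 1892, 2520, 3148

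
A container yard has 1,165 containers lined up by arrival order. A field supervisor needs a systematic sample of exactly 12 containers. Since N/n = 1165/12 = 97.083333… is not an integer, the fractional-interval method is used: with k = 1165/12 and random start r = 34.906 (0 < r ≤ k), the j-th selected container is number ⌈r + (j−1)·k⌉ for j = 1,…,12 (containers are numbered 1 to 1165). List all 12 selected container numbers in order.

35, 132, 230, 327, 424, 521, 618, 715, 812, 909, 1006, 1103

j=1: r + 0k = 34.906 → ⌈·⌉ = 35
j=2: r + 1k = 131.989333… → ⌈·⌉ = 132
j=3: r + 2k = 229.072666… → ⌈·⌉ = 230
j=4: r + 3k = 326.156 → ⌈·⌉ = 327
j=5: r + 4k = 423.239333… → ⌈·⌉ = 424
j=6: r + 5k = 520.322666… → ⌈·⌉ = 521
j=7: r + 6k = 617.406 → ⌈·⌉ = 618
j=8: r + 7k = 714.489333… → ⌈·⌉ = 715
j=9: r + 8k = 811.572666… → ⌈·⌉ = 812
j=10: r + 9k = 908.656 → ⌈·⌉ = 909
j=11: r + 10k = 1005.739333… → ⌈·⌉ = 1006
j=12: r + 11k = 1102.822666… → ⌈·⌉ = 1103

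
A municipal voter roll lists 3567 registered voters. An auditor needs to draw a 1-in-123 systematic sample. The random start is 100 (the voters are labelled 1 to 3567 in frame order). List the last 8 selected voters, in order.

2683, 2806, 2929, 3052, 3175, 3298, 3421, 3544

22nd selection = 100 + 21×123 = 2683
23rd: 2683 + 123 = 2806
24th: 2806 + 123 = 2929
25th: 2929 + 123 = 3052
26th: 3052 + 123 = 3175
27th: 3175 + 123 = 3298
28th: 3298 + 123 = 3421
29th: 3421 + 123 = 3544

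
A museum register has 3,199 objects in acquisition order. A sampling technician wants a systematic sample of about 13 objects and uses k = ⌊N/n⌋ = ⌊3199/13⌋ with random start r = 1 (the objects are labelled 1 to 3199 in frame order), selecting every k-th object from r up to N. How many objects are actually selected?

14

k = ⌊3199/13⌋ = 246
Achieved size = ⌊(3199 − 1)/246⌋ + 1 = ⌊3198/246⌋ + 1 = 13 + 1 = 14
(last selection: 1 + 13×246 = 3199 ≤ 3199; next would be 3445 > 3199)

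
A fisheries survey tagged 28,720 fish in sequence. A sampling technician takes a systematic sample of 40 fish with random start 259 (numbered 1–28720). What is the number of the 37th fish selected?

k = 28720/40 = 718
37th selection = r + (37−1)·k = 259 + 36×718 = 259 + 25848 = 26107

26107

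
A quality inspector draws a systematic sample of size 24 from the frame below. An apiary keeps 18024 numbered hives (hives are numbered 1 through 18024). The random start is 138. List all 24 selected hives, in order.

k = N/n = 18024/24 = 751
hive 1: 138
hive 2: 138 + 751 = 889
hive 3: 889 + 751 = 1640
hive 4: 1640 + 751 = 2391
hive 5: 2391 + 751 = 3142
hive 6: 3142 + 751 = 3893
hive 7: 3893 + 751 = 4644
hive 8: 4644 + 751 = 5395
hive 9: 5395 + 751 = 6146
hive 10: 6146 + 751 = 6897
hive 11: 6897 + 751 = 7648
hive 12: 7648 + 751 = 8399
hive 13: 8399 + 751 = 9150
hive 14: 9150 + 751 = 9901
hive 15: 9901 + 751 = 10652
hive 16: 10652 + 751 = 11403
hive 17: 11403 + 751 = 12154
hive 18: 12154 + 751 = 12905
hive 19: 12905 + 751 = 13656
hive 20: 13656 + 751 = 14407
hive 21: 14407 + 751 = 15158
hive 22: 15158 + 751 = 15909
hive 23: 15909 + 751 = 16660
hive 24: 16660 + 751 = 17411

138, 889, 1640, 2391, 3142, 3893, 4644, 5395, 6146, 6897, 7648, 8399, 9150, 9901, 10652, 11403, 12154, 12905, 13656, 14407, 15158, 15909, 16660, 17411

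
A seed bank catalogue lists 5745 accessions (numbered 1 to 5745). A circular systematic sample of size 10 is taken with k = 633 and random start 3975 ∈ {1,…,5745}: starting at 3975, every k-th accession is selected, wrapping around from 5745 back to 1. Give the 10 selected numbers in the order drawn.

3975, 4608, 5241, 129, 762, 1395, 2028, 2661, 3294, 3927

Selection 1: 3975
Selection 2: 3975 + 633 = 4608
Selection 3: 4608 + 633 = 5241
Selection 4: 5241 + 633 = 5874 → 5874 − 5745 = 129
Selection 5: 129 + 633 = 762
Selection 6: 762 + 633 = 1395
Selection 7: 1395 + 633 = 2028
Selection 8: 2028 + 633 = 2661
Selection 9: 2661 + 633 = 3294
Selection 10: 3294 + 633 = 3927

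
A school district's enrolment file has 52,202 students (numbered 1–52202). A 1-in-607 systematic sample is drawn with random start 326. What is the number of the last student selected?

51921

k = 607
86th selection = r + (86−1)·k = 326 + 85×607 = 326 + 51595 = 51921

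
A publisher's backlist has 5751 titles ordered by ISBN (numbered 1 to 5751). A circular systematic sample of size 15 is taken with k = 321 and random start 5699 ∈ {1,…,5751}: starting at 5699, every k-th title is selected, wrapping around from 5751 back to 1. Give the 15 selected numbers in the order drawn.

Selection 1: 5699
Selection 2: 5699 + 321 = 6020 → 6020 − 5751 = 269
Selection 3: 269 + 321 = 590
Selection 4: 590 + 321 = 911
Selection 5: 911 + 321 = 1232
Selection 6: 1232 + 321 = 1553
Selection 7: 1553 + 321 = 1874
Selection 8: 1874 + 321 = 2195
Selection 9: 2195 + 321 = 2516
Selection 10: 2516 + 321 = 2837
Selection 11: 2837 + 321 = 3158
Selection 12: 3158 + 321 = 3479
Selection 13: 3479 + 321 = 3800
Selection 14: 3800 + 321 = 4121
Selection 15: 4121 + 321 = 4442

5699, 269, 590, 911, 1232, 1553, 1874, 2195, 2516, 2837, 3158, 3479, 3800, 4121, 4442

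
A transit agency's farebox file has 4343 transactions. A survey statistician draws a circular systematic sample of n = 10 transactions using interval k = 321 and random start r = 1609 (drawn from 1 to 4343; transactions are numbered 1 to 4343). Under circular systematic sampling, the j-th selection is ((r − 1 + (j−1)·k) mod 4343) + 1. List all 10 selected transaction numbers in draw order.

1609, 1930, 2251, 2572, 2893, 3214, 3535, 3856, 4177, 155

Selection 1: 1609
Selection 2: 1609 + 321 = 1930
Selection 3: 1930 + 321 = 2251
Selection 4: 2251 + 321 = 2572
Selection 5: 2572 + 321 = 2893
Selection 6: 2893 + 321 = 3214
Selection 7: 3214 + 321 = 3535
Selection 8: 3535 + 321 = 3856
Selection 9: 3856 + 321 = 4177
Selection 10: 4177 + 321 = 4498 → 4498 − 4343 = 155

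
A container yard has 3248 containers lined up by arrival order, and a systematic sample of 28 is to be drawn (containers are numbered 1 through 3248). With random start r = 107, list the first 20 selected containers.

107, 223, 339, 455, 571, 687, 803, 919, 1035, 1151, 1267, 1383, 1499, 1615, 1731, 1847, 1963, 2079, 2195, 2311

k = N/n = 3248/28 = 116
container 1: 107
container 2: 107 + 116 = 223
container 3: 223 + 116 = 339
container 4: 339 + 116 = 455
container 5: 455 + 116 = 571
container 6: 571 + 116 = 687
container 7: 687 + 116 = 803
container 8: 803 + 116 = 919
container 9: 919 + 116 = 1035
container 10: 1035 + 116 = 1151
container 11: 1151 + 116 = 1267
container 12: 1267 + 116 = 1383
container 13: 1383 + 116 = 1499
container 14: 1499 + 116 = 1615
container 15: 1615 + 116 = 1731
container 16: 1731 + 116 = 1847
container 17: 1847 + 116 = 1963
container 18: 1963 + 116 = 2079
container 19: 2079 + 116 = 2195
container 20: 2195 + 116 = 2311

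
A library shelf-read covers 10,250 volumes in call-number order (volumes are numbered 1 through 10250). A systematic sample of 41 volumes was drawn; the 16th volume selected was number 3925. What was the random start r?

k = 10250/41 = 250
r = 3925 − (16−1)×250 = 3925 − 3750 = 175

175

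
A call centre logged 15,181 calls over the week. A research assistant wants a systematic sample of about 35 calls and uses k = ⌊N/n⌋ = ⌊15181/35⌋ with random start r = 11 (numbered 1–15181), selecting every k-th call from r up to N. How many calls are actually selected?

36

k = ⌊15181/35⌋ = 433
Achieved size = ⌊(15181 − 11)/433⌋ + 1 = ⌊15170/433⌋ + 1 = 35 + 1 = 36
(last selection: 11 + 35×433 = 15166 ≤ 15181; next would be 15599 > 15181)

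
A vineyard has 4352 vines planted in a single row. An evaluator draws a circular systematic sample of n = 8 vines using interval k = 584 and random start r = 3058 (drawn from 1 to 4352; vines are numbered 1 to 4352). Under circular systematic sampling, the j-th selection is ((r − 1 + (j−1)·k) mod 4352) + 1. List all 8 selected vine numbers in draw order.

Selection 1: 3058
Selection 2: 3058 + 584 = 3642
Selection 3: 3642 + 584 = 4226
Selection 4: 4226 + 584 = 4810 → 4810 − 4352 = 458
Selection 5: 458 + 584 = 1042
Selection 6: 1042 + 584 = 1626
Selection 7: 1626 + 584 = 2210
Selection 8: 2210 + 584 = 2794

3058, 3642, 4226, 458, 1042, 1626, 2210, 2794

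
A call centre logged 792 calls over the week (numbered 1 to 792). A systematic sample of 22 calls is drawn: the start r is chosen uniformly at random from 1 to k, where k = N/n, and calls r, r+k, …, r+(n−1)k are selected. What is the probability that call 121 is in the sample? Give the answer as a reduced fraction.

1/36

k = 792/22 = 36.
Call 121 is selected iff r ≡ 121 (mod 36); exactly one such r in {1,…,36}.
Inclusion probability = 1/36.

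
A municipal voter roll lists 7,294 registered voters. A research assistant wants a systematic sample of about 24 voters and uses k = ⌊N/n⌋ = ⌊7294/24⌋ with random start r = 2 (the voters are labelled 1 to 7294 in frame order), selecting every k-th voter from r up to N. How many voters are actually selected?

k = ⌊7294/24⌋ = 303
Achieved size = ⌊(7294 − 2)/303⌋ + 1 = ⌊7292/303⌋ + 1 = 24 + 1 = 25
(last selection: 2 + 24×303 = 7274 ≤ 7294; next would be 7577 > 7294)

25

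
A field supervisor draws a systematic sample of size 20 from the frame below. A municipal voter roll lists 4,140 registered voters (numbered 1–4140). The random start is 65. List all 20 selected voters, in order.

65, 272, 479, 686, 893, 1100, 1307, 1514, 1721, 1928, 2135, 2342, 2549, 2756, 2963, 3170, 3377, 3584, 3791, 3998

k = N/n = 4140/20 = 207
voter 1: 65
voter 2: 65 + 207 = 272
voter 3: 272 + 207 = 479
voter 4: 479 + 207 = 686
voter 5: 686 + 207 = 893
voter 6: 893 + 207 = 1100
voter 7: 1100 + 207 = 1307
voter 8: 1307 + 207 = 1514
voter 9: 1514 + 207 = 1721
voter 10: 1721 + 207 = 1928
voter 11: 1928 + 207 = 2135
voter 12: 2135 + 207 = 2342
voter 13: 2342 + 207 = 2549
voter 14: 2549 + 207 = 2756
voter 15: 2756 + 207 = 2963
voter 16: 2963 + 207 = 3170
voter 17: 3170 + 207 = 3377
voter 18: 3377 + 207 = 3584
voter 19: 3584 + 207 = 3791
voter 20: 3791 + 207 = 3998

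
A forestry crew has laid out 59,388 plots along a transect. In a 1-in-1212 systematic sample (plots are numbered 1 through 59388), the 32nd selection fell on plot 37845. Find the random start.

273

k = 1212
r = 37845 − (32−1)×1212 = 37845 − 37572 = 273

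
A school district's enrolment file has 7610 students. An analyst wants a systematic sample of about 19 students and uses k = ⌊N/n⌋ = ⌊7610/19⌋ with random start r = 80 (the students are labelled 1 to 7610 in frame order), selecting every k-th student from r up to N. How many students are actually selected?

k = ⌊7610/19⌋ = 400
Achieved size = ⌊(7610 − 80)/400⌋ + 1 = ⌊7530/400⌋ + 1 = 18 + 1 = 19
(last selection: 80 + 18×400 = 7280 ≤ 7610; next would be 7680 > 7610)

19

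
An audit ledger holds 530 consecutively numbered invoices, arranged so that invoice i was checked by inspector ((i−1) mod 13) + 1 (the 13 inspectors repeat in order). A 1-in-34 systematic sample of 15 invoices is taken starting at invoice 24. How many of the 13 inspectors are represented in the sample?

Consecutive selections differ by k = 34, so their inspector numbers differ by 34 mod 13 = 8.
gcd(34, 13) = 1, so the sample visits 13/1 = 13 distinct residues mod 13.
Start 24 is inspector 11; the inspectors hit are 1, 2, 3, 4, 5, 6, 7, 8, 9, 10, 11, 12, 13.

13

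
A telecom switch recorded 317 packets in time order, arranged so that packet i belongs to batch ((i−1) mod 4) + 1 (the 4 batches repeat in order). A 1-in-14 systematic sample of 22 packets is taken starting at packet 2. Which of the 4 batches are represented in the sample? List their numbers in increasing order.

Consecutive selections differ by k = 14, so their batch numbers differ by 14 mod 4 = 2.
gcd(14, 4) = 2, so the sample visits 4/2 = 2 distinct residues mod 4.
Start 2 is batch 2; the batches hit are 2, 4.

2, 4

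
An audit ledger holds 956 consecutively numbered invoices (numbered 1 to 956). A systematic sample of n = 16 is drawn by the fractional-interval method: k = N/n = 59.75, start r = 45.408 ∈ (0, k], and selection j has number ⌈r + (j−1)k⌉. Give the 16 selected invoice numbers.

j=1: r + 0k = 45.408 → ⌈·⌉ = 46
j=2: r + 1k = 105.158 → ⌈·⌉ = 106
j=3: r + 2k = 164.908 → ⌈·⌉ = 165
j=4: r + 3k = 224.658 → ⌈·⌉ = 225
j=5: r + 4k = 284.408 → ⌈·⌉ = 285
j=6: r + 5k = 344.158 → ⌈·⌉ = 345
j=7: r + 6k = 403.908 → ⌈·⌉ = 404
j=8: r + 7k = 463.658 → ⌈·⌉ = 464
j=9: r + 8k = 523.408 → ⌈·⌉ = 524
j=10: r + 9k = 583.158 → ⌈·⌉ = 584
j=11: r + 10k = 642.908 → ⌈·⌉ = 643
j=12: r + 11k = 702.658 → ⌈·⌉ = 703
j=13: r + 12k = 762.408 → ⌈·⌉ = 763
j=14: r + 13k = 822.158 → ⌈·⌉ = 823
j=15: r + 14k = 881.908 → ⌈·⌉ = 882
j=16: r + 15k = 941.658 → ⌈·⌉ = 942

46, 106, 165, 225, 285, 345, 404, 464, 524, 584, 643, 703, 763, 823, 882, 942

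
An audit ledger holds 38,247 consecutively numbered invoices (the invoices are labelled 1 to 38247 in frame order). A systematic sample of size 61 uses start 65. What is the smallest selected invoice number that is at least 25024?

25145

k = 38247/61 = 627
Steps past start: ⌈(25024 − 65)/627⌉ = ⌈24959/627⌉ = 40
Selected invoice: 65 + 40×627 = 25145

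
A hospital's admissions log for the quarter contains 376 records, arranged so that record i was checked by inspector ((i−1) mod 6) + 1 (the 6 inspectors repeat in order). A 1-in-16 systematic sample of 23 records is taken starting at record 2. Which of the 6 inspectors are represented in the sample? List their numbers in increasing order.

Consecutive selections differ by k = 16, so their inspector numbers differ by 16 mod 6 = 4.
gcd(16, 6) = 2, so the sample visits 6/2 = 3 distinct residues mod 6.
Start 2 is inspector 2; the inspectors hit are 2, 4, 6.

2, 4, 6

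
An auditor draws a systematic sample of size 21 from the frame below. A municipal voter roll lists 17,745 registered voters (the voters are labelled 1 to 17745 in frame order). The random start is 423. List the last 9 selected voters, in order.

10563, 11408, 12253, 13098, 13943, 14788, 15633, 16478, 17323

k = N/n = 17745/21 = 845
13th selection = 423 + 12×845 = 10563
14th: 10563 + 845 = 11408
15th: 11408 + 845 = 12253
16th: 12253 + 845 = 13098
17th: 13098 + 845 = 13943
18th: 13943 + 845 = 14788
19th: 14788 + 845 = 15633
20th: 15633 + 845 = 16478
21st: 16478 + 845 = 17323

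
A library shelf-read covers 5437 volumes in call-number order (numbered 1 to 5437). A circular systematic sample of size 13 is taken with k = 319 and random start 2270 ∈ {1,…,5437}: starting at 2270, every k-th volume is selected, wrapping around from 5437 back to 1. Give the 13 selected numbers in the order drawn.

2270, 2589, 2908, 3227, 3546, 3865, 4184, 4503, 4822, 5141, 23, 342, 661

Selection 1: 2270
Selection 2: 2270 + 319 = 2589
Selection 3: 2589 + 319 = 2908
Selection 4: 2908 + 319 = 3227
Selection 5: 3227 + 319 = 3546
Selection 6: 3546 + 319 = 3865
Selection 7: 3865 + 319 = 4184
Selection 8: 4184 + 319 = 4503
Selection 9: 4503 + 319 = 4822
Selection 10: 4822 + 319 = 5141
Selection 11: 5141 + 319 = 5460 → 5460 − 5437 = 23
Selection 12: 23 + 319 = 342
Selection 13: 342 + 319 = 661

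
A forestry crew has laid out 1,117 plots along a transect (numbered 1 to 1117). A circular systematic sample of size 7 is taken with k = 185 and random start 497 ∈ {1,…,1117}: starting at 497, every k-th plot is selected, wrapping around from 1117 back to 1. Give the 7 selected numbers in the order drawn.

Selection 1: 497
Selection 2: 497 + 185 = 682
Selection 3: 682 + 185 = 867
Selection 4: 867 + 185 = 1052
Selection 5: 1052 + 185 = 1237 → 1237 − 1117 = 120
Selection 6: 120 + 185 = 305
Selection 7: 305 + 185 = 490

497, 682, 867, 1052, 120, 305, 490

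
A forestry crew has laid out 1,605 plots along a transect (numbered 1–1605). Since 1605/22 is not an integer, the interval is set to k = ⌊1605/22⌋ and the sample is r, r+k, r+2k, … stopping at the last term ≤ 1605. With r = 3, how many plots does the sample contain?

23

k = ⌊1605/22⌋ = 72
Achieved size = ⌊(1605 − 3)/72⌋ + 1 = ⌊1602/72⌋ + 1 = 22 + 1 = 23
(last selection: 3 + 22×72 = 1587 ≤ 1605; next would be 1659 > 1605)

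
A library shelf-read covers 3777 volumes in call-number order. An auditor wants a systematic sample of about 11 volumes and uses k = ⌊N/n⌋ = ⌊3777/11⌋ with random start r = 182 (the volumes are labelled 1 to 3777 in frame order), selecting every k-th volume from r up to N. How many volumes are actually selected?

11

k = ⌊3777/11⌋ = 343
Achieved size = ⌊(3777 − 182)/343⌋ + 1 = ⌊3595/343⌋ + 1 = 10 + 1 = 11
(last selection: 182 + 10×343 = 3612 ≤ 3777; next would be 3955 > 3777)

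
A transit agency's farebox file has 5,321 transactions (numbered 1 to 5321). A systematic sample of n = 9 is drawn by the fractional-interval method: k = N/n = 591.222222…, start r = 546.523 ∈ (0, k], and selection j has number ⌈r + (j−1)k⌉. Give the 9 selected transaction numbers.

j=1: r + 0k = 546.523 → ⌈·⌉ = 547
j=2: r + 1k = 1137.745222… → ⌈·⌉ = 1138
j=3: r + 2k = 1728.967444… → ⌈·⌉ = 1729
j=4: r + 3k = 2320.189666… → ⌈·⌉ = 2321
j=5: r + 4k = 2911.411888… → ⌈·⌉ = 2912
j=6: r + 5k = 3502.634111… → ⌈·⌉ = 3503
j=7: r + 6k = 4093.856333… → ⌈·⌉ = 4094
j=8: r + 7k = 4685.078555… → ⌈·⌉ = 4686
j=9: r + 8k = 5276.300777… → ⌈·⌉ = 5277

547, 1138, 1729, 2321, 2912, 3503, 4094, 4686, 5277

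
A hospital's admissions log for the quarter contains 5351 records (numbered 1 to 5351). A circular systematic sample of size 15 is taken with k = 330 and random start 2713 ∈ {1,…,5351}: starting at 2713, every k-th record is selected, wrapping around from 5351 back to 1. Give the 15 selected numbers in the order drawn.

2713, 3043, 3373, 3703, 4033, 4363, 4693, 5023, 2, 332, 662, 992, 1322, 1652, 1982

Selection 1: 2713
Selection 2: 2713 + 330 = 3043
Selection 3: 3043 + 330 = 3373
Selection 4: 3373 + 330 = 3703
Selection 5: 3703 + 330 = 4033
Selection 6: 4033 + 330 = 4363
Selection 7: 4363 + 330 = 4693
Selection 8: 4693 + 330 = 5023
Selection 9: 5023 + 330 = 5353 → 5353 − 5351 = 2
Selection 10: 2 + 330 = 332
Selection 11: 332 + 330 = 662
Selection 12: 662 + 330 = 992
Selection 13: 992 + 330 = 1322
Selection 14: 1322 + 330 = 1652
Selection 15: 1652 + 330 = 1982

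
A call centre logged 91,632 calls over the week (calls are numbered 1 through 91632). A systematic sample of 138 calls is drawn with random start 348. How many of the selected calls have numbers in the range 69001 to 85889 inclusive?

k = 91632/138 = 664
First selection ≥ 69001: 348 + ⌈(69001−348)/664⌉·664 = 348 + 104×664 = 69404
Last selection ≤ 85889: 348 + ⌊(85889−348)/664⌋·664 = 348 + 128×664 = 85340
Count = 128 − 104 + 1 = 25

25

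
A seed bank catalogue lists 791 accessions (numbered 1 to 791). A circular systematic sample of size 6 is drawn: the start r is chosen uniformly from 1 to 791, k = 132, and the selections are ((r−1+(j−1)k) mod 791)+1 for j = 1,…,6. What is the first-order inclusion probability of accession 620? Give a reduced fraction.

For each position j, as r ranges over 1…791 the j-th selection hits every accession exactly once, so accession 620 is selected for exactly 6 of the 791 starts.
Inclusion probability = 6/791.

6/791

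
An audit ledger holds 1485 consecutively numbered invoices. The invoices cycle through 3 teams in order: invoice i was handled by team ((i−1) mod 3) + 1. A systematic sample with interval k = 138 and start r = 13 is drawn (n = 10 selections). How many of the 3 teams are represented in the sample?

1

Consecutive selections differ by k = 138, so their team numbers differ by 138 mod 3 = 0.
gcd(138, 3) = 3, so the sample visits 3/3 = 1 distinct residues mod 3.
Start 13 is team 1; the teams hit are 1.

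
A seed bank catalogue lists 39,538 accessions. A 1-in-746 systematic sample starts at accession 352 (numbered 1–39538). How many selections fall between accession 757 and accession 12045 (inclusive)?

k = 746
First selection ≥ 757: 352 + ⌈(757−352)/746⌉·746 = 352 + 1×746 = 1098
Last selection ≤ 12045: 352 + ⌊(12045−352)/746⌋·746 = 352 + 15×746 = 11542
Count = 15 − 1 + 1 = 15

15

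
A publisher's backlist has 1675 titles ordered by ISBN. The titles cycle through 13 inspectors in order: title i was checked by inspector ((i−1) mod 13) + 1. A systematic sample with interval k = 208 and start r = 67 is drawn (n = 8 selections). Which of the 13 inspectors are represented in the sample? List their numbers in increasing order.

Consecutive selections differ by k = 208, so their inspector numbers differ by 208 mod 13 = 0.
gcd(208, 13) = 13, so the sample visits 13/13 = 1 distinct residues mod 13.
Start 67 is inspector 2; the inspectors hit are 2.

2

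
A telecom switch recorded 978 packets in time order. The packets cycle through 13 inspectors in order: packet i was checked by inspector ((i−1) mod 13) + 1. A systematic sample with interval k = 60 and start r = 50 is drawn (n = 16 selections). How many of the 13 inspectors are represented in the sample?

13

Consecutive selections differ by k = 60, so their inspector numbers differ by 60 mod 13 = 8.
gcd(60, 13) = 1, so the sample visits 13/1 = 13 distinct residues mod 13.
Start 50 is inspector 11; the inspectors hit are 1, 2, 3, 4, 5, 6, 7, 8, 9, 10, 11, 12, 13.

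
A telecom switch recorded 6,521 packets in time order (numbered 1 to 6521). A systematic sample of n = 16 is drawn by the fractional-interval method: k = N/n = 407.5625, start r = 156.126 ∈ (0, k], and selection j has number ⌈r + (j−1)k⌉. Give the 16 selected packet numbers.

j=1: r + 0k = 156.126 → ⌈·⌉ = 157
j=2: r + 1k = 563.6885 → ⌈·⌉ = 564
j=3: r + 2k = 971.251 → ⌈·⌉ = 972
j=4: r + 3k = 1378.8135 → ⌈·⌉ = 1379
j=5: r + 4k = 1786.376 → ⌈·⌉ = 1787
j=6: r + 5k = 2193.9385 → ⌈·⌉ = 2194
j=7: r + 6k = 2601.501 → ⌈·⌉ = 2602
j=8: r + 7k = 3009.0635 → ⌈·⌉ = 3010
j=9: r + 8k = 3416.626 → ⌈·⌉ = 3417
j=10: r + 9k = 3824.1885 → ⌈·⌉ = 3825
j=11: r + 10k = 4231.751 → ⌈·⌉ = 4232
j=12: r + 11k = 4639.3135 → ⌈·⌉ = 4640
j=13: r + 12k = 5046.876 → ⌈·⌉ = 5047
j=14: r + 13k = 5454.4385 → ⌈·⌉ = 5455
j=15: r + 14k = 5862.001 → ⌈·⌉ = 5863
j=16: r + 15k = 6269.5635 → ⌈·⌉ = 6270

157, 564, 972, 1379, 1787, 2194, 2602, 3010, 3417, 3825, 4232, 4640, 5047, 5455, 5863, 6270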